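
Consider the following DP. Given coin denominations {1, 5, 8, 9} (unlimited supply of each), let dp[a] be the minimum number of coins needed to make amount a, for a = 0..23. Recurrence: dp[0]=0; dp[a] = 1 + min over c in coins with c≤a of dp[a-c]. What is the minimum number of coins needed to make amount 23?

 a  0  1  2  3  4  5  6  7  8  9 10 11 12 13 14 15 16 17 18 19 20 21 22 23
dp  0  1  2  3  4  1  2  3  1  1  2  3  4  2  2  3  2  2  2  3  4  3  3  3

3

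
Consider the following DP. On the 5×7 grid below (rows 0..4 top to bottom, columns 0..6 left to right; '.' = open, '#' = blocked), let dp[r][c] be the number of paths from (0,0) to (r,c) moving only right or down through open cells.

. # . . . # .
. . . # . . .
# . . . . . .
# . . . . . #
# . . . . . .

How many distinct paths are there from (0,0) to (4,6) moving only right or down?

25

r\c   0   1   2   3   4   5   6
  0   1   0   0   0   0   0   0
  1   1   1   1   0   0   0   0
  2   0   1   2   2   2   2   2
  3   0   1   3   5   7   9   0
  4   0   1   4   9  16  25  25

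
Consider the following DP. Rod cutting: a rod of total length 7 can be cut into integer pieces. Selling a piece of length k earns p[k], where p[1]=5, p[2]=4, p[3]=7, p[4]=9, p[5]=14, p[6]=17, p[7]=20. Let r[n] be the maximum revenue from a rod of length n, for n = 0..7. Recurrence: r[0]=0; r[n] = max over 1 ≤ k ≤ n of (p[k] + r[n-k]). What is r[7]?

   n    0    1    2    3    4    5    6    7
r[n]    0    5   10   15   20   25   30   35

35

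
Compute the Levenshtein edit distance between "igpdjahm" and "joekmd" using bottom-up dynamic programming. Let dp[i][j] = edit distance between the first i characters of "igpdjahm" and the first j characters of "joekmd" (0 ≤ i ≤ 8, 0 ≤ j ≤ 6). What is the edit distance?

   ''  j  o  e  k  m  d
''  0  1  2  3  4  5  6
 i  1  1  2  3  4  5  6
 g  2  2  2  3  4  5  6
 p  3  3  3  3  4  5  6
 d  4  4  4  4  4  5  5
 j  5  4  5  5  5  5  6
 a  6  5  5  6  6  6  6
 h  7  6  6  6  7  7  7
 m  8  7  7  7  7  7  8

8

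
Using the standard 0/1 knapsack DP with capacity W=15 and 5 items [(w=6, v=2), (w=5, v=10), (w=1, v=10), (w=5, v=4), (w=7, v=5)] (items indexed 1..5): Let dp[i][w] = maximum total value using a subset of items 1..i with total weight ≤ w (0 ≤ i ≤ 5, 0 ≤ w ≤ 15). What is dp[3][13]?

22

i\w   0   1   2   3   4   5   6   7   8   9  10  11  12  13  14  15
  0   0   0   0   0   0   0   0   0   0   0   0   0   0   0   0   0
  1   0   0   0   0   0   0   2   2   2   2   2   2   2   2   2   2
  2   0   0   0   0   0  10  10  10  10  10  10  12  12  12  12  12
  3   0  10  10  10  10  10  20  20  20  20  20  20  22  22  22  22
  4   0  10  10  10  10  10  20  20  20  20  20  24  24  24  24  24
  5   0  10  10  10  10  10  20  20  20  20  20  24  24  25  25  25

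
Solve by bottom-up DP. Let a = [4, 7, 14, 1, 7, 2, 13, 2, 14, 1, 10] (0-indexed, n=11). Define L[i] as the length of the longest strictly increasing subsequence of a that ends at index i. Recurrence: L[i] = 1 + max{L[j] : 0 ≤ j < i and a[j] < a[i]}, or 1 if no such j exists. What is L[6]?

   i    0    1    2    3    4    5    6    7    8    9   10
a[i]    4    7   14    1    7    2   13    2   14    1   10
L[i]    1    2    3    1    2    2    3    2    4    1    3

3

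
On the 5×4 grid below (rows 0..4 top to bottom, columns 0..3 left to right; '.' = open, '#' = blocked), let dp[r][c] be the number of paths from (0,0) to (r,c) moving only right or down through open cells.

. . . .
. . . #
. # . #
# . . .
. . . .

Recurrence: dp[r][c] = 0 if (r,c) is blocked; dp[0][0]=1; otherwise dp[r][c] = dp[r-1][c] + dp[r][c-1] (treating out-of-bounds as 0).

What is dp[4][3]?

6

r\c   0   1   2   3
  0   1   1   1   1
  1   1   2   3   0
  2   1   0   3   0
  3   0   0   3   3
  4   0   0   3   6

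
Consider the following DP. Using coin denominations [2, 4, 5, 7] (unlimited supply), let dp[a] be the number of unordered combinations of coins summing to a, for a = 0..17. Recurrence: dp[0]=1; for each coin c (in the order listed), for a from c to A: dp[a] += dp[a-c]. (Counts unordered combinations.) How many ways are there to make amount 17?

9

after  coin     0     1     2     3     4     5     6     7     8     9    10    11    12    13    14    15    16    17
          2     1     0     1     0     1     0     1     0     1     0     1     0     1     0     1     0     1     0
          4     1     0     1     0     2     0     2     0     3     0     3     0     4     0     4     0     5     0
          5     1     0     1     0     2     1     2     1     3     2     4     2     5     3     6     4     7     5
          7     1     0     1     0     2     1     2     2     3     3     4     4     6     5     8     7    10     9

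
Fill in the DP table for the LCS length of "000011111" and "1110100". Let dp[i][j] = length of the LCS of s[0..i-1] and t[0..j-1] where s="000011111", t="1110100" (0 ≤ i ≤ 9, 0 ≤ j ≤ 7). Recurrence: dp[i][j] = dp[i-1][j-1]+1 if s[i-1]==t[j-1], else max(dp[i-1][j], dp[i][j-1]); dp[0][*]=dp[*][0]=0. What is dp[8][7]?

4

   ''  1  1  1  0  1  0  0
''  0  0  0  0  0  0  0  0
 0  0  0  0  0  1  1  1  1
 0  0  0  0  0  1  1  2  2
 0  0  0  0  0  1  1  2  3
 0  0  0  0  0  1  1  2  3
 1  0  1  1  1  1  2  2  3
 1  0  1  2  2  2  2  2  3
 1  0  1  2  3  3  3  3  3
 1  0  1  2  3  3  4  4  4
 1  0  1  2  3  3  4  4  4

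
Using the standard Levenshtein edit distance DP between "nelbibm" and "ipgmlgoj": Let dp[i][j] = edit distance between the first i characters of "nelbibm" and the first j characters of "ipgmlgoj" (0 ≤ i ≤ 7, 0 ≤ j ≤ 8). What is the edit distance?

8

   ''  i  p  g  m  l  g  o  j
''  0  1  2  3  4  5  6  7  8
 n  1  1  2  3  4  5  6  7  8
 e  2  2  2  3  4  5  6  7  8
 l  3  3  3  3  4  4  5  6  7
 b  4  4  4  4  4  5  5  6  7
 i  5  4  5  5  5  5  6  6  7
 b  6  5  5  6  6  6  6  7  7
 m  7  6  6  6  6  7  7  7  8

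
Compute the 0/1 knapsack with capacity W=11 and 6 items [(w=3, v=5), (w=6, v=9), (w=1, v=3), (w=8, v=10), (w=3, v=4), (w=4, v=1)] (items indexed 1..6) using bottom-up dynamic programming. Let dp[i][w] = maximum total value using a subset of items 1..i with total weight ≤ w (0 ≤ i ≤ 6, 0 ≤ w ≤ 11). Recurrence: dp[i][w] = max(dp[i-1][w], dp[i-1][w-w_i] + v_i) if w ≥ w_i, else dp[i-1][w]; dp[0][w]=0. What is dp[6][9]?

14

i\w   0   1   2   3   4   5   6   7   8   9  10  11
  0   0   0   0   0   0   0   0   0   0   0   0   0
  1   0   0   0   5   5   5   5   5   5   5   5   5
  2   0   0   0   5   5   5   9   9   9  14  14  14
  3   0   3   3   5   8   8   9  12  12  14  17  17
  4   0   3   3   5   8   8   9  12  12  14  17  17
  5   0   3   3   5   8   8   9  12  12  14  17  17
  6   0   3   3   5   8   8   9  12  12  14  17  17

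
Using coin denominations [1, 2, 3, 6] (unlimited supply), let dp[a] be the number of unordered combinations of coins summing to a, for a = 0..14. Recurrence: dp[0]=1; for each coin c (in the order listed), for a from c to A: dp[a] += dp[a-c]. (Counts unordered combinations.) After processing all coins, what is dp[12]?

27

after  coin     0     1     2     3     4     5     6     7     8     9    10    11    12    13    14
          1     1     1     1     1     1     1     1     1     1     1     1     1     1     1     1
          2     1     1     2     2     3     3     4     4     5     5     6     6     7     7     8
          3     1     1     2     3     4     5     7     8    10    12    14    16    19    21    24
          6     1     1     2     3     4     5     8     9    12    15    18    21    27    30    36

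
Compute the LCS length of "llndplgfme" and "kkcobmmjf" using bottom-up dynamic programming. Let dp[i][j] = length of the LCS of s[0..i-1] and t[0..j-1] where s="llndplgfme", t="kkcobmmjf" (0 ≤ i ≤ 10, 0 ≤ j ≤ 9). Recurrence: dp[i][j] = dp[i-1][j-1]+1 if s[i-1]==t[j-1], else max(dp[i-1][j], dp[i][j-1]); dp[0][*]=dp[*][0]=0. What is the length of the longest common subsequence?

   ''  k  k  c  o  b  m  m  j  f
''  0  0  0  0  0  0  0  0  0  0
 l  0  0  0  0  0  0  0  0  0  0
 l  0  0  0  0  0  0  0  0  0  0
 n  0  0  0  0  0  0  0  0  0  0
 d  0  0  0  0  0  0  0  0  0  0
 p  0  0  0  0  0  0  0  0  0  0
 l  0  0  0  0  0  0  0  0  0  0
 g  0  0  0  0  0  0  0  0  0  0
 f  0  0  0  0  0  0  0  0  0  1
 m  0  0  0  0  0  0  1  1  1  1
 e  0  0  0  0  0  0  1  1  1  1

1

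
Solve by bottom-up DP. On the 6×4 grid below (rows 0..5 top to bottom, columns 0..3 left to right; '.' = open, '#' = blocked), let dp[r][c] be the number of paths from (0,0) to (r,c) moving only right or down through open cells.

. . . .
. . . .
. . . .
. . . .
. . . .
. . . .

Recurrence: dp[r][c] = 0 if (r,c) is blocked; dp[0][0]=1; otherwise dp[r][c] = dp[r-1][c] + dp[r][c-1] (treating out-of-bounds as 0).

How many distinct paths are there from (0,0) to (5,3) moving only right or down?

56

r\c   0   1   2   3
  0   1   1   1   1
  1   1   2   3   4
  2   1   3   6  10
  3   1   4  10  20
  4   1   5  15  35
  5   1   6  21  56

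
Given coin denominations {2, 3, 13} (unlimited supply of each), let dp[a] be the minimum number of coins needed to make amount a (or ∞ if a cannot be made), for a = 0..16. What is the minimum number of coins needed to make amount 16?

2

 a  0  1  2  3  4  5  6  7  8  9 10 11 12 13 14 15 16
dp  0  -  1  1  2  2  2  3  3  3  4  4  4  1  5  2  2
(- denotes ∞ / unreachable)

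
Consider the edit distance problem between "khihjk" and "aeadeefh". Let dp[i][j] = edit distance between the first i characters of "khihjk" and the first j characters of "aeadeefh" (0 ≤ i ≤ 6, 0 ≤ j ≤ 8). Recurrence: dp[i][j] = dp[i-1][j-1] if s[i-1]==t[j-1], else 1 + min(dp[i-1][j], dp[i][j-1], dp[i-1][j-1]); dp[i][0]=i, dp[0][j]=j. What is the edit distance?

8

   ''  a  e  a  d  e  e  f  h
''  0  1  2  3  4  5  6  7  8
 k  1  1  2  3  4  5  6  7  8
 h  2  2  2  3  4  5  6  7  7
 i  3  3  3  3  4  5  6  7  8
 h  4  4  4  4  4  5  6  7  7
 j  5  5  5  5  5  5  6  7  8
 k  6  6  6  6  6  6  6  7  8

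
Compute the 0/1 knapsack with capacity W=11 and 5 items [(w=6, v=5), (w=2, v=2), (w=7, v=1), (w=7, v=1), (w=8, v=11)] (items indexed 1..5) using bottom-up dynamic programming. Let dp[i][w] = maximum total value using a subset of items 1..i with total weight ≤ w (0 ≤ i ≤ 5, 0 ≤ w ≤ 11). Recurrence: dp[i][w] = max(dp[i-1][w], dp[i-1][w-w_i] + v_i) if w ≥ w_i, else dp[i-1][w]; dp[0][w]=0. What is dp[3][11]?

i\w   0   1   2   3   4   5   6   7   8   9  10  11
  0   0   0   0   0   0   0   0   0   0   0   0   0
  1   0   0   0   0   0   0   5   5   5   5   5   5
  2   0   0   2   2   2   2   5   5   7   7   7   7
  3   0   0   2   2   2   2   5   5   7   7   7   7
  4   0   0   2   2   2   2   5   5   7   7   7   7
  5   0   0   2   2   2   2   5   5  11  11  13  13

7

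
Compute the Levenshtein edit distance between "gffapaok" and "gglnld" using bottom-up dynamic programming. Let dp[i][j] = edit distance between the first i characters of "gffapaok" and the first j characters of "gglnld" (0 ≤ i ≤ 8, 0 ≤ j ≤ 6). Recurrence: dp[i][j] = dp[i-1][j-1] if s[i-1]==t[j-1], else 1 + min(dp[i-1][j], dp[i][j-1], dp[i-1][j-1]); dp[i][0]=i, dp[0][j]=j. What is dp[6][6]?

5

   ''  g  g  l  n  l  d
''  0  1  2  3  4  5  6
 g  1  0  1  2  3  4  5
 f  2  1  1  2  3  4  5
 f  3  2  2  2  3  4  5
 a  4  3  3  3  3  4  5
 p  5  4  4  4  4  4  5
 a  6  5  5  5  5  5  5
 o  7  6  6  6  6  6  6
 k  8  7  7  7  7  7  7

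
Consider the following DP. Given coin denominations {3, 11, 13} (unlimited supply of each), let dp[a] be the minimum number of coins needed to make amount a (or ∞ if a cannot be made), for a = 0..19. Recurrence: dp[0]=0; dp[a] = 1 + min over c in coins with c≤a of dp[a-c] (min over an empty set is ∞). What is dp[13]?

 a  0  1  2  3  4  5  6  7  8  9 10 11 12 13 14 15 16 17 18 19
dp  0  -  -  1  -  -  2  -  -  3  -  1  4  1  2  5  2  3  6  3
(- denotes ∞ / unreachable)

1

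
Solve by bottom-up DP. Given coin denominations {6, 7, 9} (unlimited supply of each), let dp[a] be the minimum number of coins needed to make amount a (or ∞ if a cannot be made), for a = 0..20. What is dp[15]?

2

 a  0  1  2  3  4  5  6  7  8  9 10 11 12 13 14 15 16 17 18 19 20
dp  0  -  -  -  -  -  1  1  -  1  -  -  2  2  2  2  2  -  2  3  3
(- denotes ∞ / unreachable)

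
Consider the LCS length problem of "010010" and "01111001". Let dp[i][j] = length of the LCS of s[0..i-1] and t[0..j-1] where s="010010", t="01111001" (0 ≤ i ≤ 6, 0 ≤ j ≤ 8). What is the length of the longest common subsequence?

   ''  0  1  1  1  1  0  0  1
''  0  0  0  0  0  0  0  0  0
 0  0  1  1  1  1  1  1  1  1
 1  0  1  2  2  2  2  2  2  2
 0  0  1  2  2  2  2  3  3  3
 0  0  1  2  2  2  2  3  4  4
 1  0  1  2  3  3  3  3  4  5
 0  0  1  2  3  3  3  4  4  5

5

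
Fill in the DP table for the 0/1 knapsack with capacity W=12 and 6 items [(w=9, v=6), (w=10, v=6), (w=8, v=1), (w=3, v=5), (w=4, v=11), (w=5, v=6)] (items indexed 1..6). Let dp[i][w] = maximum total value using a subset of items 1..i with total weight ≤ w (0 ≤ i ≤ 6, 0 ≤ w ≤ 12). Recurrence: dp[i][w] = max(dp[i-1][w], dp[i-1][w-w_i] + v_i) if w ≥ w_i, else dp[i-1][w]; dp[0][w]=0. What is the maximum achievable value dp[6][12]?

22

i\w   0   1   2   3   4   5   6   7   8   9  10  11  12
  0   0   0   0   0   0   0   0   0   0   0   0   0   0
  1   0   0   0   0   0   0   0   0   0   6   6   6   6
  2   0   0   0   0   0   0   0   0   0   6   6   6   6
  3   0   0   0   0   0   0   0   0   1   6   6   6   6
  4   0   0   0   5   5   5   5   5   5   6   6   6  11
  5   0   0   0   5  11  11  11  16  16  16  16  16  16
  6   0   0   0   5  11  11  11  16  16  17  17  17  22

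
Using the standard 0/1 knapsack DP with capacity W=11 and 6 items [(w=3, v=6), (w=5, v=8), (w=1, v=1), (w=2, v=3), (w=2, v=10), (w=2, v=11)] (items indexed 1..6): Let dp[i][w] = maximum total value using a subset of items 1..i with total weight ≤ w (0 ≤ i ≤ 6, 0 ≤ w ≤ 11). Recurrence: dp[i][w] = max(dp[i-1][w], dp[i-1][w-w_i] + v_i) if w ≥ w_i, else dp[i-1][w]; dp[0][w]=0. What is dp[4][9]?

15

i\w   0   1   2   3   4   5   6   7   8   9  10  11
  0   0   0   0   0   0   0   0   0   0   0   0   0
  1   0   0   0   6   6   6   6   6   6   6   6   6
  2   0   0   0   6   6   8   8   8  14  14  14  14
  3   0   1   1   6   7   8   9   9  14  15  15  15
  4   0   1   3   6   7   9  10  11  14  15  17  18
  5   0   1  10  11  13  16  17  19  20  21  24  25
  6   0   1  11  12  21  22  24  27  28  30  31  32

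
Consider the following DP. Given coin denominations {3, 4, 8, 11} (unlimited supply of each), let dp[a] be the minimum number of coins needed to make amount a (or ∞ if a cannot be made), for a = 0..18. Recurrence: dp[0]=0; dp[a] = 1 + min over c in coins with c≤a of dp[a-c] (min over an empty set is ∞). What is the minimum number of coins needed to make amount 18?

 a  0  1  2  3  4  5  6  7  8  9 10 11 12 13 14 15 16 17 18
dp  0  -  -  1  1  -  2  2  1  3  3  1  2  4  2  2  2  3  3
(- denotes ∞ / unreachable)

3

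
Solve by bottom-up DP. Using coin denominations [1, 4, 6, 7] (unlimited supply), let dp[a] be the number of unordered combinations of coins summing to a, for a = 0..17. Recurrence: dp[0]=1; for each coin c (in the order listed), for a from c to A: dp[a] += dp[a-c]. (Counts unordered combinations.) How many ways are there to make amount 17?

after  coin     0     1     2     3     4     5     6     7     8     9    10    11    12    13    14    15    16    17
          1     1     1     1     1     1     1     1     1     1     1     1     1     1     1     1     1     1     1
          4     1     1     1     1     2     2     2     2     3     3     3     3     4     4     4     4     5     5
          6     1     1     1     1     2     2     3     3     4     4     5     5     7     7     8     8    10    10
          7     1     1     1     1     2     2     3     4     5     5     6     7     9    10    12    13    15    16

16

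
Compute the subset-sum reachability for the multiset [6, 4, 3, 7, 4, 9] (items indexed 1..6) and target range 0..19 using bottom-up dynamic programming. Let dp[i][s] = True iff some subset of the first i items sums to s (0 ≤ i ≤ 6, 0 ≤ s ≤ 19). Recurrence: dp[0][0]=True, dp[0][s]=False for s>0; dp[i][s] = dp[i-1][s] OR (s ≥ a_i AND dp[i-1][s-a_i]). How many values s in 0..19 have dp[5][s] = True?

15

i\s   0   1   2   3   4   5   6   7   8   9  10  11  12  13  14  15  16  17  18  19
  0   T   F   F   F   F   F   F   F   F   F   F   F   F   F   F   F   F   F   F   F
  1   T   F   F   F   F   F   T   F   F   F   F   F   F   F   F   F   F   F   F   F
  2   T   F   F   F   T   F   T   F   F   F   T   F   F   F   F   F   F   F   F   F
  3   T   F   F   T   T   F   T   T   F   T   T   F   F   T   F   F   F   F   F   F
  4   T   F   F   T   T   F   T   T   F   T   T   T   F   T   T   F   T   T   F   F
  5   T   F   F   T   T   F   T   T   T   T   T   T   F   T   T   T   T   T   T   F
  6   T   F   F   T   T   F   T   T   T   T   T   T   T   T   T   T   T   T   T   T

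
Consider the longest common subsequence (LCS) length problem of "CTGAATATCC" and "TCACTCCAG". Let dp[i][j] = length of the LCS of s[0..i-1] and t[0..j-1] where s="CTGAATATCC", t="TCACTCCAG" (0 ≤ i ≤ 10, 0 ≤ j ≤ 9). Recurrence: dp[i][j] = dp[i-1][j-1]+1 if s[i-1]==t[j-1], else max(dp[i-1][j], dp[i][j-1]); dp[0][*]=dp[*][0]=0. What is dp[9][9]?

4

   ''  T  C  A  C  T  C  C  A  G
''  0  0  0  0  0  0  0  0  0  0
 C  0  0  1  1  1  1  1  1  1  1
 T  0  1  1  1  1  2  2  2  2  2
 G  0  1  1  1  1  2  2  2  2  3
 A  0  1  1  2  2  2  2  2  3  3
 A  0  1  1  2  2  2  2  2  3  3
 T  0  1  1  2  2  3  3  3  3  3
 A  0  1  1  2  2  3  3  3  4  4
 T  0  1  1  2  2  3  3  3  4  4
 C  0  1  2  2  3  3  4  4  4  4
 C  0  1  2  2  3  3  4  5  5  5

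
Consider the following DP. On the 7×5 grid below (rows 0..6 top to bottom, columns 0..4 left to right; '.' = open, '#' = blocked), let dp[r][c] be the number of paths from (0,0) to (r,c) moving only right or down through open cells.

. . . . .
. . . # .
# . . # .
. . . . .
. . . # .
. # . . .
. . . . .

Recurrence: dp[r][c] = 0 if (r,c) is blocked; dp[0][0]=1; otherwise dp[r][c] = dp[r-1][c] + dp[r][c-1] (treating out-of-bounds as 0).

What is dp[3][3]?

r\c   0   1   2   3   4
  0   1   1   1   1   1
  1   1   2   3   0   1
  2   0   2   5   0   1
  3   0   2   7   7   8
  4   0   2   9   0   8
  5   0   0   9   9  17
  6   0   0   9  18  35

7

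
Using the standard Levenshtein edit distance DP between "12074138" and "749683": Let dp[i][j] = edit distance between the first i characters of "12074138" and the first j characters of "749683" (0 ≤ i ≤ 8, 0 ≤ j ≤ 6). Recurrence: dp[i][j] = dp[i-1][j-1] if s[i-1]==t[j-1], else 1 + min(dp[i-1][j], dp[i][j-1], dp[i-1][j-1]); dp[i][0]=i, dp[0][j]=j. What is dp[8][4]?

6

   ''  7  4  9  6  8  3
''  0  1  2  3  4  5  6
 1  1  1  2  3  4  5  6
 2  2  2  2  3  4  5  6
 0  3  3  3  3  4  5  6
 7  4  3  4  4  4  5  6
 4  5  4  3  4  5  5  6
 1  6  5  4  4  5  6  6
 3  7  6  5  5  5  6  6
 8  8  7  6  6  6  5  6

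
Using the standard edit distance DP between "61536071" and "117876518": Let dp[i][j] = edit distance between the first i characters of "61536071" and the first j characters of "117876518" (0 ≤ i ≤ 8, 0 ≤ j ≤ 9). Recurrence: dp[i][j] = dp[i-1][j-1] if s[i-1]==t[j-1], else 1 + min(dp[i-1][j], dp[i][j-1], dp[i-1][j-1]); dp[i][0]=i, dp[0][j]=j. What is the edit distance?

   ''  1  1  7  8  7  6  5  1  8
''  0  1  2  3  4  5  6  7  8  9
 6  1  1  2  3  4  5  5  6  7  8
 1  2  1  1  2  3  4  5  6  6  7
 5  3  2  2  2  3  4  5  5  6  7
 3  4  3  3  3  3  4  5  6  6  7
 6  5  4  4  4  4  4  4  5  6  7
 0  6  5  5  5  5  5  5  5  6  7
 7  7  6  6  5  6  5  6  6  6  7
 1  8  7  6  6  6  6  6  7  6  7

7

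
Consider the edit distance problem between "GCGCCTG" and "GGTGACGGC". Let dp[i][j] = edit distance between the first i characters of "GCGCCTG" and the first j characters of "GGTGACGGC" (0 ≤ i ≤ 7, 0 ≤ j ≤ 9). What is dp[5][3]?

   ''  G  G  T  G  A  C  G  G  C
''  0  1  2  3  4  5  6  7  8  9
 G  1  0  1  2  3  4  5  6  7  8
 C  2  1  1  2  3  4  4  5  6  7
 G  3  2  1  2  2  3  4  4  5  6
 C  4  3  2  2  3  3  3  4  5  5
 C  5  4  3  3  3  4  3  4  5  5
 T  6  5  4  3  4  4  4  4  5  6
 G  7  6  5  4  3  4  5  4  4  5

3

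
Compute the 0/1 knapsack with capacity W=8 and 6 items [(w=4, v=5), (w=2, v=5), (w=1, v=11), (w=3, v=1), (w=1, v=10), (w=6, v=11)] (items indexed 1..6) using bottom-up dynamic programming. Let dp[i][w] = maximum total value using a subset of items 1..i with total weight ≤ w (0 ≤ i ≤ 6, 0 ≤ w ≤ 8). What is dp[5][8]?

i\w   0   1   2   3   4   5   6   7   8
  0   0   0   0   0   0   0   0   0   0
  1   0   0   0   0   5   5   5   5   5
  2   0   0   5   5   5   5  10  10  10
  3   0  11  11  16  16  16  16  21  21
  4   0  11  11  16  16  16  17  21  21
  5   0  11  21  21  26  26  26  27  31
  6   0  11  21  21  26  26  26  27  32

31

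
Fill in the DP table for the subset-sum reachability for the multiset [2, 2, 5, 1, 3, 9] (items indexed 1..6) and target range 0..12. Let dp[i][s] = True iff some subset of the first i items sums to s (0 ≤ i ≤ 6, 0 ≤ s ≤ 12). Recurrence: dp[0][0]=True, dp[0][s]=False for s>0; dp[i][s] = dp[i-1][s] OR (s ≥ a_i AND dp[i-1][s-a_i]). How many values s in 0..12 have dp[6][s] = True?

i\s   0   1   2   3   4   5   6   7   8   9  10  11  12
  0   T   F   F   F   F   F   F   F   F   F   F   F   F
  1   T   F   T   F   F   F   F   F   F   F   F   F   F
  2   T   F   T   F   T   F   F   F   F   F   F   F   F
  3   T   F   T   F   T   T   F   T   F   T   F   F   F
  4   T   T   T   T   T   T   T   T   T   T   T   F   F
  5   T   T   T   T   T   T   T   T   T   T   T   T   T
  6   T   T   T   T   T   T   T   T   T   T   T   T   T

13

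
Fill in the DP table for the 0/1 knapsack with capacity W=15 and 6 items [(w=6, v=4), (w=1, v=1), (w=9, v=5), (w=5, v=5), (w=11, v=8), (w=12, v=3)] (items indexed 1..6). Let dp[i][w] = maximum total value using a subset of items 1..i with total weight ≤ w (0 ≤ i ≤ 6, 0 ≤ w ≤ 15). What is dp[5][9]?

6

i\w   0   1   2   3   4   5   6   7   8   9  10  11  12  13  14  15
  0   0   0   0   0   0   0   0   0   0   0   0   0   0   0   0   0
  1   0   0   0   0   0   0   4   4   4   4   4   4   4   4   4   4
  2   0   1   1   1   1   1   4   5   5   5   5   5   5   5   5   5
  3   0   1   1   1   1   1   4   5   5   5   6   6   6   6   6   9
  4   0   1   1   1   1   5   6   6   6   6   6   9  10  10  10  11
  5   0   1   1   1   1   5   6   6   6   6   6   9  10  10  10  11
  6   0   1   1   1   1   5   6   6   6   6   6   9  10  10  10  11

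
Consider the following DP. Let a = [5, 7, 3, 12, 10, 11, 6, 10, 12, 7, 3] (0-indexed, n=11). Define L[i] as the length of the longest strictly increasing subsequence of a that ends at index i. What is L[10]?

1

   i    0    1    2    3    4    5    6    7    8    9   10
a[i]    5    7    3   12   10   11    6   10   12    7    3
L[i]    1    2    1    3    3    4    2    3    5    3    1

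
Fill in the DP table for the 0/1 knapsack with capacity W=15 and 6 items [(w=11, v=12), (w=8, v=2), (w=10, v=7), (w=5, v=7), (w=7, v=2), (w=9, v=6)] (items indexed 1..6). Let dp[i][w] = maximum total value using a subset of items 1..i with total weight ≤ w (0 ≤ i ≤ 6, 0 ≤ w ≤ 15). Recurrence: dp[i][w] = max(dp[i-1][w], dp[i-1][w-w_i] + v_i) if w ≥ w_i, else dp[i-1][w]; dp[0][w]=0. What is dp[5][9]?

7

i\w   0   1   2   3   4   5   6   7   8   9  10  11  12  13  14  15
  0   0   0   0   0   0   0   0   0   0   0   0   0   0   0   0   0
  1   0   0   0   0   0   0   0   0   0   0   0  12  12  12  12  12
  2   0   0   0   0   0   0   0   0   2   2   2  12  12  12  12  12
  3   0   0   0   0   0   0   0   0   2   2   7  12  12  12  12  12
  4   0   0   0   0   0   7   7   7   7   7   7  12  12  12  12  14
  5   0   0   0   0   0   7   7   7   7   7   7  12  12  12  12  14
  6   0   0   0   0   0   7   7   7   7   7   7  12  12  12  13  14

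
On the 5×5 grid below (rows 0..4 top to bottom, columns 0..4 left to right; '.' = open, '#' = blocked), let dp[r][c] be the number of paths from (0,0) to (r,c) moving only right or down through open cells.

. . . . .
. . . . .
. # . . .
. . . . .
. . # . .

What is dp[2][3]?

r\c   0   1   2   3   4
  0   1   1   1   1   1
  1   1   2   3   4   5
  2   1   0   3   7  12
  3   1   1   4  11  23
  4   1   2   0  11  34

7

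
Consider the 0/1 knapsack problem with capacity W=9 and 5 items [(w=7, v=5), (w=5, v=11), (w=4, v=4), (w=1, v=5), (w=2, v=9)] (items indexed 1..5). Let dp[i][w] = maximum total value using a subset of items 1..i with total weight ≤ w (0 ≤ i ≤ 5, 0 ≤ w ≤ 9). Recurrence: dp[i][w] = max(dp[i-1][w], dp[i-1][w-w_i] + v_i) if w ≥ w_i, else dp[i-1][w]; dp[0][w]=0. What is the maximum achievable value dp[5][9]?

25

i\w   0   1   2   3   4   5   6   7   8   9
  0   0   0   0   0   0   0   0   0   0   0
  1   0   0   0   0   0   0   0   5   5   5
  2   0   0   0   0   0  11  11  11  11  11
  3   0   0   0   0   4  11  11  11  11  15
  4   0   5   5   5   5  11  16  16  16  16
  5   0   5   9  14  14  14  16  20  25  25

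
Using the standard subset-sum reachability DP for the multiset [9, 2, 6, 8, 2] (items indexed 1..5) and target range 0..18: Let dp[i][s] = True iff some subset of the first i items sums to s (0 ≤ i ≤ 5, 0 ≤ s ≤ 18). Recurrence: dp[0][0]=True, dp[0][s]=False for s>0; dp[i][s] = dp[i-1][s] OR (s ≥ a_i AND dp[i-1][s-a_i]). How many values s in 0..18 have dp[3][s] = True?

8

i\s   0   1   2   3   4   5   6   7   8   9  10  11  12  13  14  15  16  17  18
  0   T   F   F   F   F   F   F   F   F   F   F   F   F   F   F   F   F   F   F
  1   T   F   F   F   F   F   F   F   F   T   F   F   F   F   F   F   F   F   F
  2   T   F   T   F   F   F   F   F   F   T   F   T   F   F   F   F   F   F   F
  3   T   F   T   F   F   F   T   F   T   T   F   T   F   F   F   T   F   T   F
  4   T   F   T   F   F   F   T   F   T   T   T   T   F   F   T   T   T   T   F
  5   T   F   T   F   T   F   T   F   T   T   T   T   T   T   T   T   T   T   T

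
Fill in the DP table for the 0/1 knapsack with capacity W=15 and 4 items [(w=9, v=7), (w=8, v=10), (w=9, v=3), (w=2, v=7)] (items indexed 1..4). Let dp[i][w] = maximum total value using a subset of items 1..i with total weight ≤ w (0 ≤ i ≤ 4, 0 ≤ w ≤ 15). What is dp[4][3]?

i\w   0   1   2   3   4   5   6   7   8   9  10  11  12  13  14  15
  0   0   0   0   0   0   0   0   0   0   0   0   0   0   0   0   0
  1   0   0   0   0   0   0   0   0   0   7   7   7   7   7   7   7
  2   0   0   0   0   0   0   0   0  10  10  10  10  10  10  10  10
  3   0   0   0   0   0   0   0   0  10  10  10  10  10  10  10  10
  4   0   0   7   7   7   7   7   7  10  10  17  17  17  17  17  17

7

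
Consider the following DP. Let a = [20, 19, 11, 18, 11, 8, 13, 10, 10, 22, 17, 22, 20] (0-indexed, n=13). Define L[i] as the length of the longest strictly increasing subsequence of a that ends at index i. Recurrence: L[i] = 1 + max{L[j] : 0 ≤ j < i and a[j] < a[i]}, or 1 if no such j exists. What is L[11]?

   i    0    1    2    3    4    5    6    7    8    9   10   11   12
a[i]   20   19   11   18   11    8   13   10   10   22   17   22   20
L[i]    1    1    1    2    1    1    2    2    2    3    3    4    4

4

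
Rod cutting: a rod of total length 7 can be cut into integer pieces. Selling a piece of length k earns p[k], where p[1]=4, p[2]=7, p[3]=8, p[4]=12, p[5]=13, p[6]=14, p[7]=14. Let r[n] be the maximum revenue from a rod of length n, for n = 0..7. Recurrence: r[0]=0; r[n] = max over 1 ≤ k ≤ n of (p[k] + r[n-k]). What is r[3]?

12

   n    0    1    2    3    4    5    6    7
r[n]    0    4    8   12   16   20   24   28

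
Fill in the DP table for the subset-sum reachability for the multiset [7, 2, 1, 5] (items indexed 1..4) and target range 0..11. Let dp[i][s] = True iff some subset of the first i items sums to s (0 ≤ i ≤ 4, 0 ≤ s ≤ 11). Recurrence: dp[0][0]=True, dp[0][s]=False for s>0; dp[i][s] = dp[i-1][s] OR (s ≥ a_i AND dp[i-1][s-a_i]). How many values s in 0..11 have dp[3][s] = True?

8

i\s   0   1   2   3   4   5   6   7   8   9  10  11
  0   T   F   F   F   F   F   F   F   F   F   F   F
  1   T   F   F   F   F   F   F   T   F   F   F   F
  2   T   F   T   F   F   F   F   T   F   T   F   F
  3   T   T   T   T   F   F   F   T   T   T   T   F
  4   T   T   T   T   F   T   T   T   T   T   T   F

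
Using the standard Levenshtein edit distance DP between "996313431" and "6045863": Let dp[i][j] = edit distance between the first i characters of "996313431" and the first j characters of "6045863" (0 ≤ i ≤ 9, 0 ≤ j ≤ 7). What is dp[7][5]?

6

   ''  6  0  4  5  8  6  3
''  0  1  2  3  4  5  6  7
 9  1  1  2  3  4  5  6  7
 9  2  2  2  3  4  5  6  7
 6  3  2  3  3  4  5  5  6
 3  4  3  3  4  4  5  6  5
 1  5  4  4  4  5  5  6  6
 3  6  5  5  5  5  6  6  6
 4  7  6  6  5  6  6  7  7
 3  8  7  7  6  6  7  7  7
 1  9  8  8  7  7  7  8  8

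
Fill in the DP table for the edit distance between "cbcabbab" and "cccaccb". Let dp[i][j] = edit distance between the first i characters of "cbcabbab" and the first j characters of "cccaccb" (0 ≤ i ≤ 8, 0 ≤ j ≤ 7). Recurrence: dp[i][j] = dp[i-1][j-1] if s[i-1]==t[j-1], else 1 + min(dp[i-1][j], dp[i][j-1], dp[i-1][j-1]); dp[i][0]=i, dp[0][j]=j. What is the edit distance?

4

   ''  c  c  c  a  c  c  b
''  0  1  2  3  4  5  6  7
 c  1  0  1  2  3  4  5  6
 b  2  1  1  2  3  4  5  5
 c  3  2  1  1  2  3  4  5
 a  4  3  2  2  1  2  3  4
 b  5  4  3  3  2  2  3  3
 b  6  5  4  4  3  3  3  3
 a  7  6  5  5  4  4  4  4
 b  8  7  6  6  5  5  5  4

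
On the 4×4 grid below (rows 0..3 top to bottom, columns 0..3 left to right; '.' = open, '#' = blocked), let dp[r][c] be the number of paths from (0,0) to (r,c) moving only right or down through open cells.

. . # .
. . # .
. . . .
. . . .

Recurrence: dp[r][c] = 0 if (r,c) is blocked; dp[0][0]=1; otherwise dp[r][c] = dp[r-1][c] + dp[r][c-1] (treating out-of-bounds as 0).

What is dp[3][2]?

r\c   0   1   2   3
  0   1   1   0   0
  1   1   2   0   0
  2   1   3   3   3
  3   1   4   7  10

7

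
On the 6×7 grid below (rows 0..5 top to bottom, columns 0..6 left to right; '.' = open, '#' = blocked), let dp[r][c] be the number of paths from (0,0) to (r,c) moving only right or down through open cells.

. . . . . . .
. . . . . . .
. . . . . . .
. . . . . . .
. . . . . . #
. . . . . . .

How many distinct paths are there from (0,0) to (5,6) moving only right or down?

r\c   0   1   2   3   4   5   6
  0   1   1   1   1   1   1   1
  1   1   2   3   4   5   6   7
  2   1   3   6  10  15  21  28
  3   1   4  10  20  35  56  84
  4   1   5  15  35  70 126   0
  5   1   6  21  56 126 252 252

252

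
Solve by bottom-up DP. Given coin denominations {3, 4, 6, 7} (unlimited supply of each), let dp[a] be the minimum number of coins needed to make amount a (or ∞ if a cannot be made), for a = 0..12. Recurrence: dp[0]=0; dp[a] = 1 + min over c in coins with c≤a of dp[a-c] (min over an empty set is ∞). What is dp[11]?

 a  0  1  2  3  4  5  6  7  8  9 10 11 12
dp  0  -  -  1  1  -  1  1  2  2  2  2  2
(- denotes ∞ / unreachable)

2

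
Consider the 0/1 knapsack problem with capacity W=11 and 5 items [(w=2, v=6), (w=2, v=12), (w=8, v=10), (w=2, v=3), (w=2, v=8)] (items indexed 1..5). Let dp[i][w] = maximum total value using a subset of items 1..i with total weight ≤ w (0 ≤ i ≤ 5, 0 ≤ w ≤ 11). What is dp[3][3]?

12

i\w   0   1   2   3   4   5   6   7   8   9  10  11
  0   0   0   0   0   0   0   0   0   0   0   0   0
  1   0   0   6   6   6   6   6   6   6   6   6   6
  2   0   0  12  12  18  18  18  18  18  18  18  18
  3   0   0  12  12  18  18  18  18  18  18  22  22
  4   0   0  12  12  18  18  21  21  21  21  22  22
  5   0   0  12  12  20  20  26  26  29  29  29  29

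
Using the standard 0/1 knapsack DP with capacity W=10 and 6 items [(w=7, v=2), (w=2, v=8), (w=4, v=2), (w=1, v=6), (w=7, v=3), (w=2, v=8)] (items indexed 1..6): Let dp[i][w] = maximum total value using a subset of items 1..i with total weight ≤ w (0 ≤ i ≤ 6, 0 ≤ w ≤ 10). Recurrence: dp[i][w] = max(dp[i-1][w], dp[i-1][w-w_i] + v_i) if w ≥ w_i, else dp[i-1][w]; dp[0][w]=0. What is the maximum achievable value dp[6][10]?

i\w   0   1   2   3   4   5   6   7   8   9  10
  0   0   0   0   0   0   0   0   0   0   0   0
  1   0   0   0   0   0   0   0   2   2   2   2
  2   0   0   8   8   8   8   8   8   8  10  10
  3   0   0   8   8   8   8  10  10  10  10  10
  4   0   6   8  14  14  14  14  16  16  16  16
  5   0   6   8  14  14  14  14  16  16  16  17
  6   0   6   8  14  16  22  22  22  22  24  24

24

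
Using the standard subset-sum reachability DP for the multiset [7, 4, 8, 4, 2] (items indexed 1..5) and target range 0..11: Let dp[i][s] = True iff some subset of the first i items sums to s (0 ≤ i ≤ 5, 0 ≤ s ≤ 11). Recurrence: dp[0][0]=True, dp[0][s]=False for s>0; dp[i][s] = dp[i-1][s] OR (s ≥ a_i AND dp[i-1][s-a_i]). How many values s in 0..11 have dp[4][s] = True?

i\s   0   1   2   3   4   5   6   7   8   9  10  11
  0   T   F   F   F   F   F   F   F   F   F   F   F
  1   T   F   F   F   F   F   F   T   F   F   F   F
  2   T   F   F   F   T   F   F   T   F   F   F   T
  3   T   F   F   F   T   F   F   T   T   F   F   T
  4   T   F   F   F   T   F   F   T   T   F   F   T
  5   T   F   T   F   T   F   T   T   T   T   T   T

5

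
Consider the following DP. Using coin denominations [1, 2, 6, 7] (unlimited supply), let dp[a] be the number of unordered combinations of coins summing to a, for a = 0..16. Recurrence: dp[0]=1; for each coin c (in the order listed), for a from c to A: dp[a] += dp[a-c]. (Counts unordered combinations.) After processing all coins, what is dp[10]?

11

after  coin     0     1     2     3     4     5     6     7     8     9    10    11    12    13    14    15    16
          1     1     1     1     1     1     1     1     1     1     1     1     1     1     1     1     1     1
          2     1     1     2     2     3     3     4     4     5     5     6     6     7     7     8     8     9
          6     1     1     2     2     3     3     5     5     7     7     9     9    12    12    15    15    18
          7     1     1     2     2     3     3     5     6     8     9    11    12    15    17    21    23    27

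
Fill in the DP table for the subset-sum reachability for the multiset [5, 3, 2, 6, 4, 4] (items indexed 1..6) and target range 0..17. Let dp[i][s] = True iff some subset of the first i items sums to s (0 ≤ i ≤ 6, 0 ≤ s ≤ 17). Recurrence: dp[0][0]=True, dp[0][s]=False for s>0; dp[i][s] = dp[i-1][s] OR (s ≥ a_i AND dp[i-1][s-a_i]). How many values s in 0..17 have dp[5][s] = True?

17

i\s   0   1   2   3   4   5   6   7   8   9  10  11  12  13  14  15  16  17
  0   T   F   F   F   F   F   F   F   F   F   F   F   F   F   F   F   F   F
  1   T   F   F   F   F   T   F   F   F   F   F   F   F   F   F   F   F   F
  2   T   F   F   T   F   T   F   F   T   F   F   F   F   F   F   F   F   F
  3   T   F   T   T   F   T   F   T   T   F   T   F   F   F   F   F   F   F
  4   T   F   T   T   F   T   T   T   T   T   T   T   F   T   T   F   T   F
  5   T   F   T   T   T   T   T   T   T   T   T   T   T   T   T   T   T   T
  6   T   F   T   T   T   T   T   T   T   T   T   T   T   T   T   T   T   T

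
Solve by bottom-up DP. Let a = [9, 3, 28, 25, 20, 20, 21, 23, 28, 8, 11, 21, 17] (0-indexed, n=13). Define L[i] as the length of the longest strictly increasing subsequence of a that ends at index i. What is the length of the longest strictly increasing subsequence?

5

   i    0    1    2    3    4    5    6    7    8    9   10   11   12
a[i]    9    3   28   25   20   20   21   23   28    8   11   21   17
L[i]    1    1    2    2    2    2    3    4    5    2    3    4    4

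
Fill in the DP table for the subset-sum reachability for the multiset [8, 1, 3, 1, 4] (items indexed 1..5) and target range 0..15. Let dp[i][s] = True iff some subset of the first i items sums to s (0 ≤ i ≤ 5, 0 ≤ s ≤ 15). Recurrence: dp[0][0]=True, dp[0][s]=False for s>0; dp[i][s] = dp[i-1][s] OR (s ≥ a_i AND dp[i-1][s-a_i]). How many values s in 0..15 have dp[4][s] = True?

i\s   0   1   2   3   4   5   6   7   8   9  10  11  12  13  14  15
  0   T   F   F   F   F   F   F   F   F   F   F   F   F   F   F   F
  1   T   F   F   F   F   F   F   F   T   F   F   F   F   F   F   F
  2   T   T   F   F   F   F   F   F   T   T   F   F   F   F   F   F
  3   T   T   F   T   T   F   F   F   T   T   F   T   T   F   F   F
  4   T   T   T   T   T   T   F   F   T   T   T   T   T   T   F   F
  5   T   T   T   T   T   T   T   T   T   T   T   T   T   T   T   T

12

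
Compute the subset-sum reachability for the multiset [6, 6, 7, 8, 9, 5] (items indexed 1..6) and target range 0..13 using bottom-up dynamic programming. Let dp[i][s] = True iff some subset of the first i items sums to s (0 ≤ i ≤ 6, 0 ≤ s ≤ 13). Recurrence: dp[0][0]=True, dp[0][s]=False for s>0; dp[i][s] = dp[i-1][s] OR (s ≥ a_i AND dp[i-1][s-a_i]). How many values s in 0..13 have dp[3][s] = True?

i\s   0   1   2   3   4   5   6   7   8   9  10  11  12  13
  0   T   F   F   F   F   F   F   F   F   F   F   F   F   F
  1   T   F   F   F   F   F   T   F   F   F   F   F   F   F
  2   T   F   F   F   F   F   T   F   F   F   F   F   T   F
  3   T   F   F   F   F   F   T   T   F   F   F   F   T   T
  4   T   F   F   F   F   F   T   T   T   F   F   F   T   T
  5   T   F   F   F   F   F   T   T   T   T   F   F   T   T
  6   T   F   F   F   F   T   T   T   T   T   F   T   T   T

5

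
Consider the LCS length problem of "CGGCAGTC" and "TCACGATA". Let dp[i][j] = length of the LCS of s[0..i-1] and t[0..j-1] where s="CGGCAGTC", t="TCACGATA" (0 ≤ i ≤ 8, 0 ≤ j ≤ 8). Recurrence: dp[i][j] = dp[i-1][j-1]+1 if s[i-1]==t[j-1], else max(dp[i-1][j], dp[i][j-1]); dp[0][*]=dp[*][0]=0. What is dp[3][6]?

2

   ''  T  C  A  C  G  A  T  A
''  0  0  0  0  0  0  0  0  0
 C  0  0  1  1  1  1  1  1  1
 G  0  0  1  1  1  2  2  2  2
 G  0  0  1  1  1  2  2  2  2
 C  0  0  1  1  2  2  2  2  2
 A  0  0  1  2  2  2  3  3  3
 G  0  0  1  2  2  3  3  3  3
 T  0  1  1  2  2  3  3  4  4
 C  0  1  2  2  3  3  3  4  4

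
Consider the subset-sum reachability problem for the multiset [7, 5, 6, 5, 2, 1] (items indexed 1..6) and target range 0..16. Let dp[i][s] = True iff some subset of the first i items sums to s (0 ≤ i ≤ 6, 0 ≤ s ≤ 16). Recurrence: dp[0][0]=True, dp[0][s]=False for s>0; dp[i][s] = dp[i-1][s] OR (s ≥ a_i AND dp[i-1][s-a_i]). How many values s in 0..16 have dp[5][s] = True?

i\s   0   1   2   3   4   5   6   7   8   9  10  11  12  13  14  15  16
  0   T   F   F   F   F   F   F   F   F   F   F   F   F   F   F   F   F
  1   T   F   F   F   F   F   F   T   F   F   F   F   F   F   F   F   F
  2   T   F   F   F   F   T   F   T   F   F   F   F   T   F   F   F   F
  3   T   F   F   F   F   T   T   T   F   F   F   T   T   T   F   F   F
  4   T   F   F   F   F   T   T   T   F   F   T   T   T   T   F   F   T
  5   T   F   T   F   F   T   T   T   T   T   T   T   T   T   T   T   T
  6   T   T   T   T   F   T   T   T   T   T   T   T   T   T   T   T   T

14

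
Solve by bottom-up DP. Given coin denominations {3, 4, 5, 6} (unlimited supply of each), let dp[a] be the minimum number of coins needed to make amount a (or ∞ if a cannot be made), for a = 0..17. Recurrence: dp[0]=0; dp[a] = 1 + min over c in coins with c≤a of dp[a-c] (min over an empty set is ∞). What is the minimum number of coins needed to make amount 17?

3

 a  0  1  2  3  4  5  6  7  8  9 10 11 12 13 14 15 16 17
dp  0  -  -  1  1  1  1  2  2  2  2  2  2  3  3  3  3  3
(- denotes ∞ / unreachable)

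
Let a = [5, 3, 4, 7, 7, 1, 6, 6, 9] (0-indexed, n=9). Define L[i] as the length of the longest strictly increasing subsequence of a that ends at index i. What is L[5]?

1

   i    0    1    2    3    4    5    6    7    8
a[i]    5    3    4    7    7    1    6    6    9
L[i]    1    1    2    3    3    1    3    3    4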